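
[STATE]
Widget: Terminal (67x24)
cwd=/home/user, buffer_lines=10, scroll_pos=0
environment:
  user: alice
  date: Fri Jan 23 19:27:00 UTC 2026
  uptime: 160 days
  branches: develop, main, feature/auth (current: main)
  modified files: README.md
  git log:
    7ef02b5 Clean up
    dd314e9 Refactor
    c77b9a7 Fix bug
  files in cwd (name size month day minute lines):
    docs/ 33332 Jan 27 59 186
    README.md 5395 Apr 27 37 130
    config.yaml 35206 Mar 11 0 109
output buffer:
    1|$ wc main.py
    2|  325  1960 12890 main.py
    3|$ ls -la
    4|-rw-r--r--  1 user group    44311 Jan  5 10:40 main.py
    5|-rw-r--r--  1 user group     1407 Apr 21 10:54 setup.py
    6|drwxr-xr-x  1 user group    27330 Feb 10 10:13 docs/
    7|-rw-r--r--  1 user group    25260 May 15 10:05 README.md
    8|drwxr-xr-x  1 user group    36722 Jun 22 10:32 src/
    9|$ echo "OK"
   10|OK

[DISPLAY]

$ wc main.py                                                       
  325  1960 12890 main.py                                          
$ ls -la                                                           
-rw-r--r--  1 user group    44311 Jan  5 10:40 main.py             
-rw-r--r--  1 user group     1407 Apr 21 10:54 setup.py            
drwxr-xr-x  1 user group    27330 Feb 10 10:13 docs/               
-rw-r--r--  1 user group    25260 May 15 10:05 README.md           
drwxr-xr-x  1 user group    36722 Jun 22 10:32 src/                
$ echo "OK"                                                        
OK                                                                 
$ █                                                                
                                                                   
                                                                   
                                                                   
                                                                   
                                                                   
                                                                   
                                                                   
                                                                   
                                                                   
                                                                   
                                                                   
                                                                   
                                                                   


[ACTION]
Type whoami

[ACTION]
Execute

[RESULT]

$ wc main.py                                                       
  325  1960 12890 main.py                                          
$ ls -la                                                           
-rw-r--r--  1 user group    44311 Jan  5 10:40 main.py             
-rw-r--r--  1 user group     1407 Apr 21 10:54 setup.py            
drwxr-xr-x  1 user group    27330 Feb 10 10:13 docs/               
-rw-r--r--  1 user group    25260 May 15 10:05 README.md           
drwxr-xr-x  1 user group    36722 Jun 22 10:32 src/                
$ echo "OK"                                                        
OK                                                                 
$ whoami                                                           
alice                                                              
$ █                                                                
                                                                   
                                                                   
                                                                   
                                                                   
                                                                   
                                                                   
                                                                   
                                                                   
                                                                   
                                                                   
                                                                   


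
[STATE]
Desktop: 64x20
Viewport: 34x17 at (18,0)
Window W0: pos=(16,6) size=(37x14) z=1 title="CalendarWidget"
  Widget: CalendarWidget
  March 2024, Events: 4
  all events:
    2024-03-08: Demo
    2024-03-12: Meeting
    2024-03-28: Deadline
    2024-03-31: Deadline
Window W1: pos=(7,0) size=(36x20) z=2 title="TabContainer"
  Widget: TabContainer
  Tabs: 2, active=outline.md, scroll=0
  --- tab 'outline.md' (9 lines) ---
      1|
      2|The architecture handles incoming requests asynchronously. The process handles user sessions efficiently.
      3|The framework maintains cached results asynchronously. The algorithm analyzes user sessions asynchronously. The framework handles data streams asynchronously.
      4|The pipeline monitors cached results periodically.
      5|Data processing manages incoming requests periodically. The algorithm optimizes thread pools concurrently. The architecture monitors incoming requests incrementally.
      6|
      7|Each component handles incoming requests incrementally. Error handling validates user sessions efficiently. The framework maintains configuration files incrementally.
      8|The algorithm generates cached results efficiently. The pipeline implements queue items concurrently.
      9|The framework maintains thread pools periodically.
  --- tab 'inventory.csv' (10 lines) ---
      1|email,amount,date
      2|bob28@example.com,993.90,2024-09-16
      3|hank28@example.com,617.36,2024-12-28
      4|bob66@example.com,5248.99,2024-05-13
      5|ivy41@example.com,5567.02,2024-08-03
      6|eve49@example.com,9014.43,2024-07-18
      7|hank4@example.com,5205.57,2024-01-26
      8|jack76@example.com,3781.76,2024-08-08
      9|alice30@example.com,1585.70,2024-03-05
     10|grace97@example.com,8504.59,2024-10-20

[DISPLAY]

━━━━━━━━━━━━━━━━━━━━━━━━┓         
ner                     ┃         
────────────────────────┨         
d]│ inventory.csv       ┃         
────────────────────────┃         
                        ┃         
ecture handles incoming ┃━━━━━━━━━
ork maintains cached res┃         
ne monitors cached resul┃─────────
ssing manages incoming r┃         
                        ┃         
nent handles incoming re┃         
thm generates cached res┃         
ork maintains thread poo┃         
                        ┃         
                        ┃         
                        ┃         


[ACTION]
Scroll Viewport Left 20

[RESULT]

       ┏━━━━━━━━━━━━━━━━━━━━━━━━━━
       ┃ TabContainer             
       ┠──────────────────────────
       ┃[outline.md]│ inventory.cs
       ┃──────────────────────────
       ┃                          
       ┃The architecture handles i
       ┃The framework maintains ca
       ┃The pipeline monitors cach
       ┃Data processing manages in
       ┃                          
       ┃Each component handles inc
       ┃The algorithm generates ca
       ┃The framework maintains th
       ┃                          
       ┃                          
       ┃                          


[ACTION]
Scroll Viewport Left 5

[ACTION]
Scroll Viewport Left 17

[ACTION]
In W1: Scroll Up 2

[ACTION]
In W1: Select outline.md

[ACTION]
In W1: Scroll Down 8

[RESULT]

       ┏━━━━━━━━━━━━━━━━━━━━━━━━━━
       ┃ TabContainer             
       ┠──────────────────────────
       ┃[outline.md]│ inventory.cs
       ┃──────────────────────────
       ┃The framework maintains th
       ┃                          
       ┃                          
       ┃                          
       ┃                          
       ┃                          
       ┃                          
       ┃                          
       ┃                          
       ┃                          
       ┃                          
       ┃                          


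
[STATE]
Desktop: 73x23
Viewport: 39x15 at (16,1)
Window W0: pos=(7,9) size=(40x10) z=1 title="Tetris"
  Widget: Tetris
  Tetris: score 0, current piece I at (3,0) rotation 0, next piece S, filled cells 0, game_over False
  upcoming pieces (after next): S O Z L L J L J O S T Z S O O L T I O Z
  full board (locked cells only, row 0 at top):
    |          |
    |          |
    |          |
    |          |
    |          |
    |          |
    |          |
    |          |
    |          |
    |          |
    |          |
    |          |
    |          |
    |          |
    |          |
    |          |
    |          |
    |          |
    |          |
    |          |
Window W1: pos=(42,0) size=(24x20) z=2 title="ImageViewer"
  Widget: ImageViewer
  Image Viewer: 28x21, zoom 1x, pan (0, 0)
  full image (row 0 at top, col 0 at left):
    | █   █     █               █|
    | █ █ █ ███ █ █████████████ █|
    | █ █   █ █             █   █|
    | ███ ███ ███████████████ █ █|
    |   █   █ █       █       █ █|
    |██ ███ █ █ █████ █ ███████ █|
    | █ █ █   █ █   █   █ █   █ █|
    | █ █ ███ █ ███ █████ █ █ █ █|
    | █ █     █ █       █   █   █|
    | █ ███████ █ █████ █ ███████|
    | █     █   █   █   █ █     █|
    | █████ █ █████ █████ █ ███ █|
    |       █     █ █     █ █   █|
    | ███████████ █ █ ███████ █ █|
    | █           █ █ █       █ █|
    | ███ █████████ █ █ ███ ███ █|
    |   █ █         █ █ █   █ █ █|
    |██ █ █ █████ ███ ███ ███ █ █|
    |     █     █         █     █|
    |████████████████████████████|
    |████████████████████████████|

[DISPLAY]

                          ┃ ImageViewer
                          ┠────────────
                          ┃ █   █     █
                          ┃ █ █ █ ███ █
                          ┃ █ █   █ █  
                          ┃ ███ ███ ███
                          ┃   █   █ █  
                          ┃██ ███ █ █ █
━━━━━━━━━━━━━━━━━━━━━━━━━━┃ █ █ █   █ █
                          ┃ █ █ ███ █ █
──────────────────────────┃ █ █     █ █
  │Next:                  ┃ █ ███████ █
  │ ░░                    ┃ █     █   █
  │░░                     ┃ █████ █ ███
  │                       ┃       █    


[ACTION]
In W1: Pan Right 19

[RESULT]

                          ┃ ImageViewer
                          ┠────────────
                          ┃        █   
                          ┃███████ █   
                          ┃    █   █   
                          ┃█████ █ █   
                          ┃      █ █   
                          ┃███████ █   
━━━━━━━━━━━━━━━━━━━━━━━━━━┃█ █   █ █   
                          ┃█ █ █ █ █   
──────────────────────────┃█   █   █   
  │Next:                  ┃█ ███████   
  │ ░░                    ┃█ █     █   
  │░░                     ┃█ █ ███ █   
  │                       ┃  █ █   █   


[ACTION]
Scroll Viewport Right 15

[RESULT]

           ┃ ImageViewer          ┃    
           ┠──────────────────────┨    
           ┃        █             ┃    
           ┃███████ █             ┃    
           ┃    █   █             ┃    
           ┃█████ █ █             ┃    
           ┃      █ █             ┃    
           ┃███████ █             ┃    
━━━━━━━━━━━┃█ █   █ █             ┃    
           ┃█ █ █ █ █             ┃    
───────────┃█   █   █             ┃    
           ┃█ ███████             ┃    
           ┃█ █     █             ┃    
           ┃█ █ ███ █             ┃    
           ┃  █ █   █             ┃    


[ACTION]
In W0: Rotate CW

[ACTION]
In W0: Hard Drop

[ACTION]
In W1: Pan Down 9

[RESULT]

           ┃ ImageViewer          ┃    
           ┠──────────────────────┨    
           ┃█ ███████             ┃    
           ┃█ █     █             ┃    
           ┃█ █ ███ █             ┃    
           ┃  █ █   █             ┃    
           ┃█████ █ █             ┃    
           ┃      █ █             ┃    
━━━━━━━━━━━┃███ ███ █             ┃    
           ┃█   █ █ █             ┃    
───────────┃█ ███ █ █             ┃    
           ┃  █     █             ┃    
           ┃█████████             ┃    
           ┃█████████             ┃    
           ┃                      ┃    


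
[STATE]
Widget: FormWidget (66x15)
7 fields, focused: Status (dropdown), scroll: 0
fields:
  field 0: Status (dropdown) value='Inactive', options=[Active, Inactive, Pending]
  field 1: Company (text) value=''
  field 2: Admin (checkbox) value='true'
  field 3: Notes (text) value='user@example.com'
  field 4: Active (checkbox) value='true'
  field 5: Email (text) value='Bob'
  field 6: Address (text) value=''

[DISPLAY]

> Status:     [Inactive                                         ▼]
  Company:    [                                                  ]
  Admin:      [x]                                                 
  Notes:      [user@example.com                                  ]
  Active:     [x]                                                 
  Email:      [Bob                                               ]
  Address:    [                                                  ]
                                                                  
                                                                  
                                                                  
                                                                  
                                                                  
                                                                  
                                                                  
                                                                  


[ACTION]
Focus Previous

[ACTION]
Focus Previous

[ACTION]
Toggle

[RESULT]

  Status:     [Inactive                                         ▼]
  Company:    [                                                  ]
  Admin:      [x]                                                 
  Notes:      [user@example.com                                  ]
  Active:     [x]                                                 
> Email:      [Bob                                               ]
  Address:    [                                                  ]
                                                                  
                                                                  
                                                                  
                                                                  
                                                                  
                                                                  
                                                                  
                                                                  


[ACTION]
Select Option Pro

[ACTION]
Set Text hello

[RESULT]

  Status:     [Inactive                                         ▼]
  Company:    [                                                  ]
  Admin:      [x]                                                 
  Notes:      [user@example.com                                  ]
  Active:     [x]                                                 
> Email:      [hello                                             ]
  Address:    [                                                  ]
                                                                  
                                                                  
                                                                  
                                                                  
                                                                  
                                                                  
                                                                  
                                                                  


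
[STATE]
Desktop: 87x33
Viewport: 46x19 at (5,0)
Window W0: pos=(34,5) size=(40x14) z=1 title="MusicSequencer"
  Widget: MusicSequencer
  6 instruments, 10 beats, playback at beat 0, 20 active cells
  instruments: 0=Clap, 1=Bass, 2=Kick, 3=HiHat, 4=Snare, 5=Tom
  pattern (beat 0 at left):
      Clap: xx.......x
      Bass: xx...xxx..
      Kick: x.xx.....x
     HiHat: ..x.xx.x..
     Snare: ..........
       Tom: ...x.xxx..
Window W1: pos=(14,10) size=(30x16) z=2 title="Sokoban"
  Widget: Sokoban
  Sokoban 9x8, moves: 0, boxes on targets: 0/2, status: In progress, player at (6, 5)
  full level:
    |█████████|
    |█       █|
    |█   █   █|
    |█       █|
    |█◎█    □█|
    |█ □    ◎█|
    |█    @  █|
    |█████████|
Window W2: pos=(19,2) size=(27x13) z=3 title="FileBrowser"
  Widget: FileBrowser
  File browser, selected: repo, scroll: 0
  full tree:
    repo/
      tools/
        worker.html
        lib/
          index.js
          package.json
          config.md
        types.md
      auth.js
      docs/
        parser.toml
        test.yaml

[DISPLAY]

                                              
                                              
              ┏━━━━━━━━━━━━━━━━━━━━━━━━━┓     
              ┃ FileBrowser             ┃     
              ┠─────────────────────────┨     
              ┃> [-] repo/              ┃━━━━━
              ┃    [+] tools/           ┃ncer 
              ┃    auth.js              ┃─────
              ┃    [+] docs/            ┃56789
              ┃                         ┃····█
         ┏━━━━┃                         ┃███··
         ┃ Sok┃                         ┃····█
         ┠────┃                         ┃█·█··
         ┃████┃                         ┃·····
         ┃█   ┗━━━━━━━━━━━━━━━━━━━━━━━━━┛███··
         ┃█   █   █                   ┃       
         ┃█       █                   ┃       
         ┃█◎█    □█                   ┃       
         ┃█ □    ◎█                   ┃━━━━━━━


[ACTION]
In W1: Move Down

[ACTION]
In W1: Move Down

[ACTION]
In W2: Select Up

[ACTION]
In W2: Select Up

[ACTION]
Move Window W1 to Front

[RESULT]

                                              
                                              
              ┏━━━━━━━━━━━━━━━━━━━━━━━━━┓     
              ┃ FileBrowser             ┃     
              ┠─────────────────────────┨     
              ┃> [-] repo/              ┃━━━━━
              ┃    [+] tools/           ┃ncer 
              ┃    auth.js              ┃─────
              ┃    [+] docs/            ┃56789
              ┃                         ┃····█
         ┏━━━━━━━━━━━━━━━━━━━━━━━━━━━━┓ ┃███··
         ┃ Sokoban                    ┃ ┃····█
         ┠────────────────────────────┨ ┃█·█··
         ┃█████████                   ┃ ┃·····
         ┃█       █                   ┃━┛███··
         ┃█   █   █                   ┃       
         ┃█       █                   ┃       
         ┃█◎█    □█                   ┃       
         ┃█ □    ◎█                   ┃━━━━━━━


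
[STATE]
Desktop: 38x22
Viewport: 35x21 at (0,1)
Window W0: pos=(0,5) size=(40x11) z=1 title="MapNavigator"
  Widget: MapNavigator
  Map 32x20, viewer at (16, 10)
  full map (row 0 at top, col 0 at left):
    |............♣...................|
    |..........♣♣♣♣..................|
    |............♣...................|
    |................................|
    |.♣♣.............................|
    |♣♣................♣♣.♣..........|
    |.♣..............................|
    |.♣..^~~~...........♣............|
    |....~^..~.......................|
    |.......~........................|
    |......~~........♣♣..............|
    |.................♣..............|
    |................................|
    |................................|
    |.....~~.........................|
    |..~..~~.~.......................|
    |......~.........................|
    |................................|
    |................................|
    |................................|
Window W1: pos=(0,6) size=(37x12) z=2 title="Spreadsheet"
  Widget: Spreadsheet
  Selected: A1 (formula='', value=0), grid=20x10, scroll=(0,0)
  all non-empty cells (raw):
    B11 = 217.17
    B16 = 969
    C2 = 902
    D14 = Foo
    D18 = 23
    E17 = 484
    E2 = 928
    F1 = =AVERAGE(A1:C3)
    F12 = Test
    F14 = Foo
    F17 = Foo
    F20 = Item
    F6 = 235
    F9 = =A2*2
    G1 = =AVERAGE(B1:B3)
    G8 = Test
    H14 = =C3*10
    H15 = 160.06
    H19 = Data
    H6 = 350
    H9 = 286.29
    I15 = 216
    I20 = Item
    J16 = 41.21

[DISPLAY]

                                   
                                   
                                   
                                   
┏━━━━━━━━━━━━━━━━━━━━━━━━━━━━━━━━━━
┏━━━━━━━━━━━━━━━━━━━━━━━━━━━━━━━━━━
┃ Spreadsheet                      
┠──────────────────────────────────
┃A1:                               
┃       A       B       C       D  
┃----------------------------------
┃  1      [0]       0       0      
┃  2        0       0     902      
┃  3        0       0       0      
┃  4        0       0       0      
┃  5        0       0       0      
┗━━━━━━━━━━━━━━━━━━━━━━━━━━━━━━━━━━
                                   
                                   
                                   
                                   


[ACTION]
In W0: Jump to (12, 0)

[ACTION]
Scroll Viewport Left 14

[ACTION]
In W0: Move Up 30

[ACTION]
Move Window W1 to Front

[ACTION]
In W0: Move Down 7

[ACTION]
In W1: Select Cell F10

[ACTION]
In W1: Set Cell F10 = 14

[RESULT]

                                   
                                   
                                   
                                   
┏━━━━━━━━━━━━━━━━━━━━━━━━━━━━━━━━━━
┏━━━━━━━━━━━━━━━━━━━━━━━━━━━━━━━━━━
┃ Spreadsheet                      
┠──────────────────────────────────
┃F10: 14                           
┃       A       B       C       D  
┃----------------------------------
┃  1        0       0       0      
┃  2        0       0     902      
┃  3        0       0       0      
┃  4        0       0       0      
┃  5        0       0       0      
┗━━━━━━━━━━━━━━━━━━━━━━━━━━━━━━━━━━
                                   
                                   
                                   
                                   


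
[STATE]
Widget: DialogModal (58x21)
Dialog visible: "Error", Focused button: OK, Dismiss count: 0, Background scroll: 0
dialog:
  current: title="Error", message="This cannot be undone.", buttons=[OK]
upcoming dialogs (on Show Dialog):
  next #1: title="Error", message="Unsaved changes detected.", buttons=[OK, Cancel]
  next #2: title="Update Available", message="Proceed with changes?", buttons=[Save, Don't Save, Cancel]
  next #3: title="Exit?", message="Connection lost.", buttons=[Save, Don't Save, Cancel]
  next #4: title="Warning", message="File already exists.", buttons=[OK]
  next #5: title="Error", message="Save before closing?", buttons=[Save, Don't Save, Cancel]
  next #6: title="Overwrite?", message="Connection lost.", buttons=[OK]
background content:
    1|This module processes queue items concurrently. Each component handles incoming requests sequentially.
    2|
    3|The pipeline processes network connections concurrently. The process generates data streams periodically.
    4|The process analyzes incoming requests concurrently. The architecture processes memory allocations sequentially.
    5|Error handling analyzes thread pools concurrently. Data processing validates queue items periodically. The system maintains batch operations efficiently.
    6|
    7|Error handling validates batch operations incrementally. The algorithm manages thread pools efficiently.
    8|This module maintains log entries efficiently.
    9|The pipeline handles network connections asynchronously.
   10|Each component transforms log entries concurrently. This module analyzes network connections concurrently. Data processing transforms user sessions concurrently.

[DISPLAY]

This module processes queue items concurrently. Each compo
                                                          
The pipeline processes network connections concurrently. T
The process analyzes incoming requests concurrently. The a
Error handling analyzes thread pools concurrently. Data pr
                                                          
Error handling validates batch operations incrementally. T
This module maintains log entries efficiently.            
The pipeline han┌────────────────────────┐synchronously.  
Each component t│         Error          │urrently. This m
                │ This cannot be undone. │                
                │          [OK]          │                
                └────────────────────────┘                
                                                          
                                                          
                                                          
                                                          
                                                          
                                                          
                                                          
                                                          


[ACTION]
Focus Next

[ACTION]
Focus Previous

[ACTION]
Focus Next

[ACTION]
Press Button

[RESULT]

This module processes queue items concurrently. Each compo
                                                          
The pipeline processes network connections concurrently. T
The process analyzes incoming requests concurrently. The a
Error handling analyzes thread pools concurrently. Data pr
                                                          
Error handling validates batch operations incrementally. T
This module maintains log entries efficiently.            
The pipeline handles network connections asynchronously.  
Each component transforms log entries concurrently. This m
                                                          
                                                          
                                                          
                                                          
                                                          
                                                          
                                                          
                                                          
                                                          
                                                          
                                                          


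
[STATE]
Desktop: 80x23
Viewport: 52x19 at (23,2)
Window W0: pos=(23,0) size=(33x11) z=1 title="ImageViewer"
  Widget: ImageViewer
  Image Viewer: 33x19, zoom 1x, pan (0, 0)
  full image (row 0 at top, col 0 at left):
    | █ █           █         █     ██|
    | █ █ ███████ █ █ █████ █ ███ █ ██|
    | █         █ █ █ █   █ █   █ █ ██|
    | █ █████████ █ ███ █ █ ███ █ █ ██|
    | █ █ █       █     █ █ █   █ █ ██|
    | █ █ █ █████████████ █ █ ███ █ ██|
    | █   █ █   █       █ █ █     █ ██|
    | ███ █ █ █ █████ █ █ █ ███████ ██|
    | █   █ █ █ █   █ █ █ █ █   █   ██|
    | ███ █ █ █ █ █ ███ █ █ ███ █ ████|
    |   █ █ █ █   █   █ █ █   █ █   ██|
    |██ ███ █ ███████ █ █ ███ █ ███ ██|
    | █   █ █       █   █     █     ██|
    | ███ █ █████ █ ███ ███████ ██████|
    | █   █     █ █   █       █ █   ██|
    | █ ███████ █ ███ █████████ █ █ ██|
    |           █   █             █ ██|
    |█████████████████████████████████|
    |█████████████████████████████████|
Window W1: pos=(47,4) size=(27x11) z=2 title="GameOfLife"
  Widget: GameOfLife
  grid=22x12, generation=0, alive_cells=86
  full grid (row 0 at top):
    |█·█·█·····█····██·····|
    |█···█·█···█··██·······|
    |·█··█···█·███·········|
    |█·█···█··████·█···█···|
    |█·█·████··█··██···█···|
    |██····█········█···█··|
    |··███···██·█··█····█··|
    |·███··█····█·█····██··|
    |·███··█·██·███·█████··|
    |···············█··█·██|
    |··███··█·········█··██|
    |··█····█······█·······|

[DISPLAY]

┠───────────────────────────────┨                   
┃ █ █           █         █     ┃                   
┃ █ █ ███████ █ █ █████ ┏━━━━━━━━━━━━━━━━━━━━━━━━━┓ 
┃ █         █ █ █ █   █ ┃ GameOfLife              ┃ 
┃ █ █████████ █ ███ █ █ ┠─────────────────────────┨ 
┃ █ █ █       █     █ █ ┃Gen: 0                   ┃ 
┃ █ █ █ █████████████ █ ┃█·█···█··████·█···█···   ┃ 
┃ █   █ █   █       █ █ ┃█·█·████··█··██···█···   ┃ 
┗━━━━━━━━━━━━━━━━━━━━━━━┃██····█········█···█··   ┃ 
                        ┃··███···██·█··█····█··   ┃ 
                        ┃·███··█····█·█····██··   ┃ 
                        ┃·███··█·██·███·█████··   ┃ 
                        ┗━━━━━━━━━━━━━━━━━━━━━━━━━┛ 
                                                    
                                                    
                                                    
                                                    
                                                    
                                                    


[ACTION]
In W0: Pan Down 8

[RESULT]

┠───────────────────────────────┨                   
┃ █   █ █ █ █   █ █ █ █ █   █   ┃                   
┃ ███ █ █ █ █ █ ███ █ █ ┏━━━━━━━━━━━━━━━━━━━━━━━━━┓ 
┃   █ █ █ █   █   █ █ █ ┃ GameOfLife              ┃ 
┃██ ███ █ ███████ █ █ ██┠─────────────────────────┨ 
┃ █   █ █       █   █   ┃Gen: 0                   ┃ 
┃ ███ █ █████ █ ███ ████┃█·█···█··████·█···█···   ┃ 
┃ █   █     █ █   █     ┃█·█·████··█··██···█···   ┃ 
┗━━━━━━━━━━━━━━━━━━━━━━━┃██····█········█···█··   ┃ 
                        ┃··███···██·█··█····█··   ┃ 
                        ┃·███··█····█·█····██··   ┃ 
                        ┃·███··█·██·███·█████··   ┃ 
                        ┗━━━━━━━━━━━━━━━━━━━━━━━━━┛ 
                                                    
                                                    
                                                    
                                                    
                                                    
                                                    


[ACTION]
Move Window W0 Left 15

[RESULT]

─────────────────┨                                  
 █ █ █ █ █   █   ┃                                  
 ███ █ █ ███ █ ██┃      ┏━━━━━━━━━━━━━━━━━━━━━━━━━┓ 
   █ █ █   █ █   ┃      ┃ GameOfLife              ┃ 
██ █ █ ███ █ ███ ┃      ┠─────────────────────────┨ 
 █   █     █     ┃      ┃Gen: 0                   ┃ 
 ███ ███████ ████┃      ┃█·█···█··████·█···█···   ┃ 
   █       █ █   ┃      ┃█·█·████··█··██···█···   ┃ 
━━━━━━━━━━━━━━━━━┛      ┃██····█········█···█··   ┃ 
                        ┃··███···██·█··█····█··   ┃ 
                        ┃·███··█····█·█····██··   ┃ 
                        ┃·███··█·██·███·█████··   ┃ 
                        ┗━━━━━━━━━━━━━━━━━━━━━━━━━┛ 
                                                    
                                                    
                                                    
                                                    
                                                    
                                                    


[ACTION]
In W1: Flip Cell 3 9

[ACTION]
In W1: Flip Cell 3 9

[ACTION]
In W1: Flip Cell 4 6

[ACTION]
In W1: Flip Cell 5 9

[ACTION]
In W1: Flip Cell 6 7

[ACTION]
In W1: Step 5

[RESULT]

─────────────────┨                                  
 █ █ █ █ █   █   ┃                                  
 ███ █ █ ███ █ ██┃      ┏━━━━━━━━━━━━━━━━━━━━━━━━━┓ 
   █ █ █   █ █   ┃      ┃ GameOfLife              ┃ 
██ █ █ ███ █ ███ ┃      ┠─────────────────────────┨ 
 █   █     █     ┃      ┃Gen: 5                   ┃ 
 ███ ███████ ████┃      ┃█······█··············   ┃ 
   █       █ █   ┃      ┃█·█····█········██····   ┃ 
━━━━━━━━━━━━━━━━━┛      ┃·····██····█████·█····   ┃ 
                        ┃·█·██·██······██·█··██   ┃ 
                        ┃···██·█████······█████   ┃ 
                        ┃··██···█····████······   ┃ 
                        ┗━━━━━━━━━━━━━━━━━━━━━━━━━┛ 
                                                    
                                                    
                                                    
                                                    
                                                    
                                                    


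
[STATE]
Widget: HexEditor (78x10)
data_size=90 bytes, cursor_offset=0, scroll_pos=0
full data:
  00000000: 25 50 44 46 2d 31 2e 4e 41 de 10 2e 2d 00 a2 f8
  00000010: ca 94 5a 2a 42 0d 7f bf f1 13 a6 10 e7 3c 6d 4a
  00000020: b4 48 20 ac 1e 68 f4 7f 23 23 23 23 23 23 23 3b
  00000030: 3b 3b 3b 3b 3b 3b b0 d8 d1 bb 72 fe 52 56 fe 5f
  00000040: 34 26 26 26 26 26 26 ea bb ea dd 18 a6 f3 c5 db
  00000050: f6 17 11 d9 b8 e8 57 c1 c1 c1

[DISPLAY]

00000000  25 50 44 46 2d 31 2e 4e  41 de 10 2e 2d 00 a2 f8  |%PDF-1.NA...-...|
00000010  ca 94 5a 2a 42 0d 7f bf  f1 13 a6 10 e7 3c 6d 4a  |..Z*B........<mJ|
00000020  b4 48 20 ac 1e 68 f4 7f  23 23 23 23 23 23 23 3b  |.H ..h..#######;|
00000030  3b 3b 3b 3b 3b 3b b0 d8  d1 bb 72 fe 52 56 fe 5f  |;;;;;;....r.RV._|
00000040  34 26 26 26 26 26 26 ea  bb ea dd 18 a6 f3 c5 db  |4&&&&&&.........|
00000050  f6 17 11 d9 b8 e8 57 c1  c1 c1                    |......W...      |
                                                                              
                                                                              
                                                                              
                                                                              


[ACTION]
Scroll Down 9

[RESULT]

00000050  f6 17 11 d9 b8 e8 57 c1  c1 c1                    |......W...      |
                                                                              
                                                                              
                                                                              
                                                                              
                                                                              
                                                                              
                                                                              
                                                                              
                                                                              


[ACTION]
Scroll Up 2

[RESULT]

00000030  3b 3b 3b 3b 3b 3b b0 d8  d1 bb 72 fe 52 56 fe 5f  |;;;;;;....r.RV._|
00000040  34 26 26 26 26 26 26 ea  bb ea dd 18 a6 f3 c5 db  |4&&&&&&.........|
00000050  f6 17 11 d9 b8 e8 57 c1  c1 c1                    |......W...      |
                                                                              
                                                                              
                                                                              
                                                                              
                                                                              
                                                                              
                                                                              


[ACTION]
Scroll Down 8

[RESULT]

00000050  f6 17 11 d9 b8 e8 57 c1  c1 c1                    |......W...      |
                                                                              
                                                                              
                                                                              
                                                                              
                                                                              
                                                                              
                                                                              
                                                                              
                                                                              


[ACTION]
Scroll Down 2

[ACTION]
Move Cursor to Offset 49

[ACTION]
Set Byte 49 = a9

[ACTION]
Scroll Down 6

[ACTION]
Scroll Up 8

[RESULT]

00000000  25 50 44 46 2d 31 2e 4e  41 de 10 2e 2d 00 a2 f8  |%PDF-1.NA...-...|
00000010  ca 94 5a 2a 42 0d 7f bf  f1 13 a6 10 e7 3c 6d 4a  |..Z*B........<mJ|
00000020  b4 48 20 ac 1e 68 f4 7f  23 23 23 23 23 23 23 3b  |.H ..h..#######;|
00000030  3b A9 3b 3b 3b 3b b0 d8  d1 bb 72 fe 52 56 fe 5f  |;.;;;;....r.RV._|
00000040  34 26 26 26 26 26 26 ea  bb ea dd 18 a6 f3 c5 db  |4&&&&&&.........|
00000050  f6 17 11 d9 b8 e8 57 c1  c1 c1                    |......W...      |
                                                                              
                                                                              
                                                                              
                                                                              
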